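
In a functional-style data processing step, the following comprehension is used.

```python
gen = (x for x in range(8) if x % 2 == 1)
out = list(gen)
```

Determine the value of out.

Step 1: Filter range(8) keeping only odd values:
  x=0: even, excluded
  x=1: odd, included
  x=2: even, excluded
  x=3: odd, included
  x=4: even, excluded
  x=5: odd, included
  x=6: even, excluded
  x=7: odd, included
Therefore out = [1, 3, 5, 7].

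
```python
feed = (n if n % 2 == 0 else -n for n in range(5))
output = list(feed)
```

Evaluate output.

Step 1: For each n in range(5), yield n if even, else -n:
  n=0: even, yield 0
  n=1: odd, yield -1
  n=2: even, yield 2
  n=3: odd, yield -3
  n=4: even, yield 4
Therefore output = [0, -1, 2, -3, 4].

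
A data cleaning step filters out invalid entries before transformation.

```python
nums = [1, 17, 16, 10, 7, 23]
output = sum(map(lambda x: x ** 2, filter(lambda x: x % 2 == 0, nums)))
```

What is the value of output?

Step 1: Filter even numbers from [1, 17, 16, 10, 7, 23]: [16, 10]
Step 2: Square each: [256, 100]
Step 3: Sum = 356.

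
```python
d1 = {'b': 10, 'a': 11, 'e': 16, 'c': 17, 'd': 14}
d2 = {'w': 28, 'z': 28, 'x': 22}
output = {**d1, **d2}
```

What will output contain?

Step 1: Merge d1 and d2 (d2 values override on key conflicts).
Step 2: d1 has keys ['b', 'a', 'e', 'c', 'd'], d2 has keys ['w', 'z', 'x'].
Therefore output = {'b': 10, 'a': 11, 'e': 16, 'c': 17, 'd': 14, 'w': 28, 'z': 28, 'x': 22}.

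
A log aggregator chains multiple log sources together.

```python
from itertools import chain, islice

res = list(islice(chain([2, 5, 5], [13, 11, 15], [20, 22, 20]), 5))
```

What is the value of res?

Step 1: chain([2, 5, 5], [13, 11, 15], [20, 22, 20]) = [2, 5, 5, 13, 11, 15, 20, 22, 20].
Step 2: islice takes first 5 elements: [2, 5, 5, 13, 11].
Therefore res = [2, 5, 5, 13, 11].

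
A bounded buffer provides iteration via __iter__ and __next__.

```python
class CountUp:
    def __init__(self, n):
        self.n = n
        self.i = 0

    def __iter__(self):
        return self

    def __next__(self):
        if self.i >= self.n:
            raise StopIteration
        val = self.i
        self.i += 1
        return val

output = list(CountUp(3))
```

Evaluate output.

Step 1: CountUp(3) creates an iterator counting 0 to 2.
Step 2: list() consumes all values: [0, 1, 2].
Therefore output = [0, 1, 2].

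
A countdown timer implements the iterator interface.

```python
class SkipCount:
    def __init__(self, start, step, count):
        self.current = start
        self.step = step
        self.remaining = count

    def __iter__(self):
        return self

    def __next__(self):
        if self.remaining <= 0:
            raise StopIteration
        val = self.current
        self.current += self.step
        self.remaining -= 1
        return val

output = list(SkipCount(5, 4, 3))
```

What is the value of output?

Step 1: SkipCount starts at 5, increments by 4, for 3 steps:
  Yield 5, then current += 4
  Yield 9, then current += 4
  Yield 13, then current += 4
Therefore output = [5, 9, 13].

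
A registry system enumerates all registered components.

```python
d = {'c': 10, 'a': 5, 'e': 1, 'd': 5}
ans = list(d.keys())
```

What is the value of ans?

Step 1: d.keys() returns the dictionary keys in insertion order.
Therefore ans = ['c', 'a', 'e', 'd'].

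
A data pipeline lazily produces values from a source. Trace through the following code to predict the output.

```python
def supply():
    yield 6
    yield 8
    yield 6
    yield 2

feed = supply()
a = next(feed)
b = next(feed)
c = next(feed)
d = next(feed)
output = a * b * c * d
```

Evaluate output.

Step 1: Create generator and consume all values:
  a = next(feed) = 6
  b = next(feed) = 8
  c = next(feed) = 6
  d = next(feed) = 2
Step 2: output = 6 * 8 * 6 * 2 = 576.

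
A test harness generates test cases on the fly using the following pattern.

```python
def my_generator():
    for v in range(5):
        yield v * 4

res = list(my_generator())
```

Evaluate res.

Step 1: For each v in range(5), yield v * 4:
  v=0: yield 0 * 4 = 0
  v=1: yield 1 * 4 = 4
  v=2: yield 2 * 4 = 8
  v=3: yield 3 * 4 = 12
  v=4: yield 4 * 4 = 16
Therefore res = [0, 4, 8, 12, 16].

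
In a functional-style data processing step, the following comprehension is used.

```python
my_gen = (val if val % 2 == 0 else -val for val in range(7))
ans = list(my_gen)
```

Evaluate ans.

Step 1: For each val in range(7), yield val if even, else -val:
  val=0: even, yield 0
  val=1: odd, yield -1
  val=2: even, yield 2
  val=3: odd, yield -3
  val=4: even, yield 4
  val=5: odd, yield -5
  val=6: even, yield 6
Therefore ans = [0, -1, 2, -3, 4, -5, 6].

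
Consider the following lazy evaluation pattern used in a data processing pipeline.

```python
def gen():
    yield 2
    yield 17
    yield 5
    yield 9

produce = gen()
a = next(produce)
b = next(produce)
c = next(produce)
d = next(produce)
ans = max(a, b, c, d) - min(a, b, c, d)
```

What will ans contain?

Step 1: Create generator and consume all values:
  a = next(produce) = 2
  b = next(produce) = 17
  c = next(produce) = 5
  d = next(produce) = 9
Step 2: max = 17, min = 2, ans = 17 - 2 = 15.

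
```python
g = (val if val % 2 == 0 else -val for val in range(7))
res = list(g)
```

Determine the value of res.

Step 1: For each val in range(7), yield val if even, else -val:
  val=0: even, yield 0
  val=1: odd, yield -1
  val=2: even, yield 2
  val=3: odd, yield -3
  val=4: even, yield 4
  val=5: odd, yield -5
  val=6: even, yield 6
Therefore res = [0, -1, 2, -3, 4, -5, 6].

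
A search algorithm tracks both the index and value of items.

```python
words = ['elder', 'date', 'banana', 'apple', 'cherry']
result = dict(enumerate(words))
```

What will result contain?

Step 1: enumerate pairs indices with words:
  0 -> 'elder'
  1 -> 'date'
  2 -> 'banana'
  3 -> 'apple'
  4 -> 'cherry'
Therefore result = {0: 'elder', 1: 'date', 2: 'banana', 3: 'apple', 4: 'cherry'}.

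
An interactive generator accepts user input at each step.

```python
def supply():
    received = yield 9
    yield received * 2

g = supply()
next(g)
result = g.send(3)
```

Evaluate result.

Step 1: next(g) advances to first yield, producing 9.
Step 2: send(3) resumes, received = 3.
Step 3: yield received * 2 = 3 * 2 = 6.
Therefore result = 6.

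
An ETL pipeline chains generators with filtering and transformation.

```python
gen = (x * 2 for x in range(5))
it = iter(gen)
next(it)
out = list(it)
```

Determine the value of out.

Step 1: Generator produces [0, 2, 4, 6, 8].
Step 2: next(it) consumes first element (0).
Step 3: list(it) collects remaining: [2, 4, 6, 8].
Therefore out = [2, 4, 6, 8].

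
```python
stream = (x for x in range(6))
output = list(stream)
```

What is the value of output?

Step 1: Generator expression iterates range(6): [0, 1, 2, 3, 4, 5].
Step 2: list() collects all values.
Therefore output = [0, 1, 2, 3, 4, 5].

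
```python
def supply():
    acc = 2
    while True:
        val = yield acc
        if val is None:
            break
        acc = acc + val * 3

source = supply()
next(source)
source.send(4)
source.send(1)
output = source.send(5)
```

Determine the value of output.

Step 1: next() -> yield acc=2.
Step 2: send(4) -> val=4, acc = 2 + 4*3 = 14, yield 14.
Step 3: send(1) -> val=1, acc = 14 + 1*3 = 17, yield 17.
Step 4: send(5) -> val=5, acc = 17 + 5*3 = 32, yield 32.
Therefore output = 32.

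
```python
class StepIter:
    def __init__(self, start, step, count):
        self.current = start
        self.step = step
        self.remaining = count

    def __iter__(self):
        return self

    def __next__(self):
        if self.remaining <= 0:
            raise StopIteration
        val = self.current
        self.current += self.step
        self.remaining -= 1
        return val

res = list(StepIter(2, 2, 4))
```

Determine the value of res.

Step 1: StepIter starts at 2, increments by 2, for 4 steps:
  Yield 2, then current += 2
  Yield 4, then current += 2
  Yield 6, then current += 2
  Yield 8, then current += 2
Therefore res = [2, 4, 6, 8].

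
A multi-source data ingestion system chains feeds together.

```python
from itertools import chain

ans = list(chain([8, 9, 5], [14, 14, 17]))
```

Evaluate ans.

Step 1: chain() concatenates iterables: [8, 9, 5] + [14, 14, 17].
Therefore ans = [8, 9, 5, 14, 14, 17].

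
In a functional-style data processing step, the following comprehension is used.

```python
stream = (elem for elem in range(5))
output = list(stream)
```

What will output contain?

Step 1: Generator expression iterates range(5): [0, 1, 2, 3, 4].
Step 2: list() collects all values.
Therefore output = [0, 1, 2, 3, 4].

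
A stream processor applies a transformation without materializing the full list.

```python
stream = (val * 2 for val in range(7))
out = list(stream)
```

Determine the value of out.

Step 1: For each val in range(7), compute val*2:
  val=0: 0*2 = 0
  val=1: 1*2 = 2
  val=2: 2*2 = 4
  val=3: 3*2 = 6
  val=4: 4*2 = 8
  val=5: 5*2 = 10
  val=6: 6*2 = 12
Therefore out = [0, 2, 4, 6, 8, 10, 12].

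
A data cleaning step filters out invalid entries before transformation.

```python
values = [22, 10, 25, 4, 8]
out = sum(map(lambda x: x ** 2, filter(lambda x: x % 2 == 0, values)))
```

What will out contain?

Step 1: Filter even numbers from [22, 10, 25, 4, 8]: [22, 10, 4, 8]
Step 2: Square each: [484, 100, 16, 64]
Step 3: Sum = 664.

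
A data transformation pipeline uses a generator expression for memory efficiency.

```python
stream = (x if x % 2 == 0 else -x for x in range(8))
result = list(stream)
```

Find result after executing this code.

Step 1: For each x in range(8), yield x if even, else -x:
  x=0: even, yield 0
  x=1: odd, yield -1
  x=2: even, yield 2
  x=3: odd, yield -3
  x=4: even, yield 4
  x=5: odd, yield -5
  x=6: even, yield 6
  x=7: odd, yield -7
Therefore result = [0, -1, 2, -3, 4, -5, 6, -7].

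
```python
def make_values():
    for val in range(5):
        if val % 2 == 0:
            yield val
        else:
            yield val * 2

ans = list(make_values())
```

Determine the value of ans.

Step 1: For each val in range(5), yield val if even, else val*2:
  val=0 (even): yield 0
  val=1 (odd): yield 1*2 = 2
  val=2 (even): yield 2
  val=3 (odd): yield 3*2 = 6
  val=4 (even): yield 4
Therefore ans = [0, 2, 2, 6, 4].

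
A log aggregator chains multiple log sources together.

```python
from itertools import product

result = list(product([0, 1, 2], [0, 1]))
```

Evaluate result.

Step 1: product([0, 1, 2], [0, 1]) gives all pairs:
  (0, 0)
  (0, 1)
  (1, 0)
  (1, 1)
  (2, 0)
  (2, 1)
Therefore result = [(0, 0), (0, 1), (1, 0), (1, 1), (2, 0), (2, 1)].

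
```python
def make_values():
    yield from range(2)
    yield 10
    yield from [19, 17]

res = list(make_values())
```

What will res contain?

Step 1: Trace yields in order:
  yield 0
  yield 1
  yield 10
  yield 19
  yield 17
Therefore res = [0, 1, 10, 19, 17].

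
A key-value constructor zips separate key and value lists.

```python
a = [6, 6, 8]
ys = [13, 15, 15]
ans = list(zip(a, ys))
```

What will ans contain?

Step 1: zip pairs elements at same index:
  Index 0: (6, 13)
  Index 1: (6, 15)
  Index 2: (8, 15)
Therefore ans = [(6, 13), (6, 15), (8, 15)].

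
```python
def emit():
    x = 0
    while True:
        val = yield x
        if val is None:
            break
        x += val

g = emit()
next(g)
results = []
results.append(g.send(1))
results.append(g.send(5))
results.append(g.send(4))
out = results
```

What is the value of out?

Step 1: next(g) -> yield 0.
Step 2: send(1) -> x = 1, yield 1.
Step 3: send(5) -> x = 6, yield 6.
Step 4: send(4) -> x = 10, yield 10.
Therefore out = [1, 6, 10].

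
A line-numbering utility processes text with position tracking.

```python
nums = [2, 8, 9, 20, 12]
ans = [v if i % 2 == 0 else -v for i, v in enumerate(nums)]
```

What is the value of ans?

Step 1: For each (i, v), keep v if i is even, negate if odd:
  i=0 (even): keep 2
  i=1 (odd): negate to -8
  i=2 (even): keep 9
  i=3 (odd): negate to -20
  i=4 (even): keep 12
Therefore ans = [2, -8, 9, -20, 12].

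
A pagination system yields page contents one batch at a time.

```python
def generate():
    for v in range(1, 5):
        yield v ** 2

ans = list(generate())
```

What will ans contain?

Step 1: For each v in range(1, 5), yield v**2:
  v=1: yield 1**2 = 1
  v=2: yield 2**2 = 4
  v=3: yield 3**2 = 9
  v=4: yield 4**2 = 16
Therefore ans = [1, 4, 9, 16].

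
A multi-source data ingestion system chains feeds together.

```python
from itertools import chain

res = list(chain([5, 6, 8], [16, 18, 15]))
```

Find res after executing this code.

Step 1: chain() concatenates iterables: [5, 6, 8] + [16, 18, 15].
Therefore res = [5, 6, 8, 16, 18, 15].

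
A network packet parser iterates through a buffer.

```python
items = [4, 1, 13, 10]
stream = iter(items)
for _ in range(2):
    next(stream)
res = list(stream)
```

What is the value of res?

Step 1: Create iterator over [4, 1, 13, 10].
Step 2: Advance 2 positions (consuming [4, 1]).
Step 3: list() collects remaining elements: [13, 10].
Therefore res = [13, 10].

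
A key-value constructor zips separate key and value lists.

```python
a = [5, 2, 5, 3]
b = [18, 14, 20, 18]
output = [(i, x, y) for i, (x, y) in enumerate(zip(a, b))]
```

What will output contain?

Step 1: enumerate(zip(a, b)) gives index with paired elements:
  i=0: (5, 18)
  i=1: (2, 14)
  i=2: (5, 20)
  i=3: (3, 18)
Therefore output = [(0, 5, 18), (1, 2, 14), (2, 5, 20), (3, 3, 18)].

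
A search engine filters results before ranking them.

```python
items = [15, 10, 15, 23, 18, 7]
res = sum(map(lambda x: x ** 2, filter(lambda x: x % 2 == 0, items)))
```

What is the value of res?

Step 1: Filter even numbers from [15, 10, 15, 23, 18, 7]: [10, 18]
Step 2: Square each: [100, 324]
Step 3: Sum = 424.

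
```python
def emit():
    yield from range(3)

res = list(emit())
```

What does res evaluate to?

Step 1: yield from delegates to the iterable, yielding each element.
Step 2: Collected values: [0, 1, 2].
Therefore res = [0, 1, 2].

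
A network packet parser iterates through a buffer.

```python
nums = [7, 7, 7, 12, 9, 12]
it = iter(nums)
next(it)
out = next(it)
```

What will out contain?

Step 1: Create iterator over [7, 7, 7, 12, 9, 12].
Step 2: next() consumes 7.
Step 3: next() returns 7.
Therefore out = 7.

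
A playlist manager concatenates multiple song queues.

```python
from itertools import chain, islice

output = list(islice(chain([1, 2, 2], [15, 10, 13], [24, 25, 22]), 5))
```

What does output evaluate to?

Step 1: chain([1, 2, 2], [15, 10, 13], [24, 25, 22]) = [1, 2, 2, 15, 10, 13, 24, 25, 22].
Step 2: islice takes first 5 elements: [1, 2, 2, 15, 10].
Therefore output = [1, 2, 2, 15, 10].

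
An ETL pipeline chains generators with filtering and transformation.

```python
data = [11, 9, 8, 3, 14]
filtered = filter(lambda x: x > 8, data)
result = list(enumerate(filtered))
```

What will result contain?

Step 1: Filter [11, 9, 8, 3, 14] for > 8: [11, 9, 14].
Step 2: enumerate re-indexes from 0: [(0, 11), (1, 9), (2, 14)].
Therefore result = [(0, 11), (1, 9), (2, 14)].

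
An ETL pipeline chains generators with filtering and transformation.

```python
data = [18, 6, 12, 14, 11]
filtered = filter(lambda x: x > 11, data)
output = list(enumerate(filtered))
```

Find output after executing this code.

Step 1: Filter [18, 6, 12, 14, 11] for > 11: [18, 12, 14].
Step 2: enumerate re-indexes from 0: [(0, 18), (1, 12), (2, 14)].
Therefore output = [(0, 18), (1, 12), (2, 14)].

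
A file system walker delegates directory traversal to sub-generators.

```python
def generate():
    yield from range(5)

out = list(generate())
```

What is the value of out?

Step 1: yield from delegates to the iterable, yielding each element.
Step 2: Collected values: [0, 1, 2, 3, 4].
Therefore out = [0, 1, 2, 3, 4].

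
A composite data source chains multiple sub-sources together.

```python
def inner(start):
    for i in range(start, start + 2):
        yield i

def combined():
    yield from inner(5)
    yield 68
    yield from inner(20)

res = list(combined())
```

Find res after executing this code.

Step 1: combined() delegates to inner(5):
  yield 5
  yield 6
Step 2: yield 68
Step 3: Delegates to inner(20):
  yield 20
  yield 21
Therefore res = [5, 6, 68, 20, 21].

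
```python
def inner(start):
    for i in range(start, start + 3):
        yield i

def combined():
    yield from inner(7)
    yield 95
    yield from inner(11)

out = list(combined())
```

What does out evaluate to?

Step 1: combined() delegates to inner(7):
  yield 7
  yield 8
  yield 9
Step 2: yield 95
Step 3: Delegates to inner(11):
  yield 11
  yield 12
  yield 13
Therefore out = [7, 8, 9, 95, 11, 12, 13].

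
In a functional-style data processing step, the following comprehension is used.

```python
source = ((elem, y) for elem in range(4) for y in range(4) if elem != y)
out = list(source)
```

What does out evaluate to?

Step 1: Nested generator over range(4) x range(4) where elem != y:
  (0, 0): excluded (elem == y)
  (0, 1): included
  (0, 2): included
  (0, 3): included
  (1, 0): included
  (1, 1): excluded (elem == y)
  (1, 2): included
  (1, 3): included
  (2, 0): included
  (2, 1): included
  (2, 2): excluded (elem == y)
  (2, 3): included
  (3, 0): included
  (3, 1): included
  (3, 2): included
  (3, 3): excluded (elem == y)
Therefore out = [(0, 1), (0, 2), (0, 3), (1, 0), (1, 2), (1, 3), (2, 0), (2, 1), (2, 3), (3, 0), (3, 1), (3, 2)].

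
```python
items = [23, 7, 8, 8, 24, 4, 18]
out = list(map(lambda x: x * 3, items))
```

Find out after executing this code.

Step 1: Apply lambda x: x * 3 to each element:
  23 -> 69
  7 -> 21
  8 -> 24
  8 -> 24
  24 -> 72
  4 -> 12
  18 -> 54
Therefore out = [69, 21, 24, 24, 72, 12, 54].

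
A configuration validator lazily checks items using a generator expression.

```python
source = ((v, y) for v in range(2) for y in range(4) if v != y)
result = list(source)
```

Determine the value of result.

Step 1: Nested generator over range(2) x range(4) where v != y:
  (0, 0): excluded (v == y)
  (0, 1): included
  (0, 2): included
  (0, 3): included
  (1, 0): included
  (1, 1): excluded (v == y)
  (1, 2): included
  (1, 3): included
Therefore result = [(0, 1), (0, 2), (0, 3), (1, 0), (1, 2), (1, 3)].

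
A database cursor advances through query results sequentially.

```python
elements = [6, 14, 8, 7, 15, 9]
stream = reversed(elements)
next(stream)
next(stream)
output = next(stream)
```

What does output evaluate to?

Step 1: reversed([6, 14, 8, 7, 15, 9]) gives iterator: [9, 15, 7, 8, 14, 6].
Step 2: First next() = 9, second next() = 15.
Step 3: Third next() = 7.
Therefore output = 7.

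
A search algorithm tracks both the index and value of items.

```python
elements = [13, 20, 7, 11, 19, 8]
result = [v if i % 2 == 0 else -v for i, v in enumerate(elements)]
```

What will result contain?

Step 1: For each (i, v), keep v if i is even, negate if odd:
  i=0 (even): keep 13
  i=1 (odd): negate to -20
  i=2 (even): keep 7
  i=3 (odd): negate to -11
  i=4 (even): keep 19
  i=5 (odd): negate to -8
Therefore result = [13, -20, 7, -11, 19, -8].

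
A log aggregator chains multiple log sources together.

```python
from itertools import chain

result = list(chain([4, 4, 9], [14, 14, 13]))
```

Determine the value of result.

Step 1: chain() concatenates iterables: [4, 4, 9] + [14, 14, 13].
Therefore result = [4, 4, 9, 14, 14, 13].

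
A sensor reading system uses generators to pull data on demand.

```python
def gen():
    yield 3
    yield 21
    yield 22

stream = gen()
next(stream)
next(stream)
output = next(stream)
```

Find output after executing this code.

Step 1: gen() creates a generator.
Step 2: next(stream) yields 3 (consumed and discarded).
Step 3: next(stream) yields 21 (consumed and discarded).
Step 4: next(stream) yields 22, assigned to output.
Therefore output = 22.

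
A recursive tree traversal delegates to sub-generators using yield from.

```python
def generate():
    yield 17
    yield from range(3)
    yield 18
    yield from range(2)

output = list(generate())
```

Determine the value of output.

Step 1: Trace yields in order:
  yield 17
  yield 0
  yield 1
  yield 2
  yield 18
  yield 0
  yield 1
Therefore output = [17, 0, 1, 2, 18, 0, 1].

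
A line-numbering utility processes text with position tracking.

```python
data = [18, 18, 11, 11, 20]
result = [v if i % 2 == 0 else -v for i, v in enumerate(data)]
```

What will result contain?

Step 1: For each (i, v), keep v if i is even, negate if odd:
  i=0 (even): keep 18
  i=1 (odd): negate to -18
  i=2 (even): keep 11
  i=3 (odd): negate to -11
  i=4 (even): keep 20
Therefore result = [18, -18, 11, -11, 20].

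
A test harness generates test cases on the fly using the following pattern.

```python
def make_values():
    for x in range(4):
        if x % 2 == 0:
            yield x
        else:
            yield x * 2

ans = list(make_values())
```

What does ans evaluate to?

Step 1: For each x in range(4), yield x if even, else x*2:
  x=0 (even): yield 0
  x=1 (odd): yield 1*2 = 2
  x=2 (even): yield 2
  x=3 (odd): yield 3*2 = 6
Therefore ans = [0, 2, 2, 6].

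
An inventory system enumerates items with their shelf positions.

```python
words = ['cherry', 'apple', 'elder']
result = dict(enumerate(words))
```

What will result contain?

Step 1: enumerate pairs indices with words:
  0 -> 'cherry'
  1 -> 'apple'
  2 -> 'elder'
Therefore result = {0: 'cherry', 1: 'apple', 2: 'elder'}.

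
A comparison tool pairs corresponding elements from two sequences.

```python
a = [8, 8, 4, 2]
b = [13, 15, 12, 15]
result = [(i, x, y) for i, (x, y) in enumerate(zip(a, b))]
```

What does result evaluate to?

Step 1: enumerate(zip(a, b)) gives index with paired elements:
  i=0: (8, 13)
  i=1: (8, 15)
  i=2: (4, 12)
  i=3: (2, 15)
Therefore result = [(0, 8, 13), (1, 8, 15), (2, 4, 12), (3, 2, 15)].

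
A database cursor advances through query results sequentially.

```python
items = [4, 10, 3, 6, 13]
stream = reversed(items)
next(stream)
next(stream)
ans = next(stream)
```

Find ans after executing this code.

Step 1: reversed([4, 10, 3, 6, 13]) gives iterator: [13, 6, 3, 10, 4].
Step 2: First next() = 13, second next() = 6.
Step 3: Third next() = 3.
Therefore ans = 3.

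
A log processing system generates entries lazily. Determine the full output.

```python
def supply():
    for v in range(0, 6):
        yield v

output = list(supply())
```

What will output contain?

Step 1: The generator yields each value from range(0, 6).
Step 2: list() consumes all yields: [0, 1, 2, 3, 4, 5].
Therefore output = [0, 1, 2, 3, 4, 5].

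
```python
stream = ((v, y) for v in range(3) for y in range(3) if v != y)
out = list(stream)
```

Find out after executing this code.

Step 1: Nested generator over range(3) x range(3) where v != y:
  (0, 0): excluded (v == y)
  (0, 1): included
  (0, 2): included
  (1, 0): included
  (1, 1): excluded (v == y)
  (1, 2): included
  (2, 0): included
  (2, 1): included
  (2, 2): excluded (v == y)
Therefore out = [(0, 1), (0, 2), (1, 0), (1, 2), (2, 0), (2, 1)].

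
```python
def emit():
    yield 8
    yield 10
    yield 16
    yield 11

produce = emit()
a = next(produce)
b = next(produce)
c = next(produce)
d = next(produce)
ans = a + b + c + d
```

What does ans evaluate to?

Step 1: Create generator and consume all values:
  a = next(produce) = 8
  b = next(produce) = 10
  c = next(produce) = 16
  d = next(produce) = 11
Step 2: ans = 8 + 10 + 16 + 11 = 45.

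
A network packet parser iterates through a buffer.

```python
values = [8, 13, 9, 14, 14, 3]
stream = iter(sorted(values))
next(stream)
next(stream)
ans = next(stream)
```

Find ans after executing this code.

Step 1: sorted([8, 13, 9, 14, 14, 3]) = [3, 8, 9, 13, 14, 14].
Step 2: Create iterator and skip 2 elements.
Step 3: next() returns 9.
Therefore ans = 9.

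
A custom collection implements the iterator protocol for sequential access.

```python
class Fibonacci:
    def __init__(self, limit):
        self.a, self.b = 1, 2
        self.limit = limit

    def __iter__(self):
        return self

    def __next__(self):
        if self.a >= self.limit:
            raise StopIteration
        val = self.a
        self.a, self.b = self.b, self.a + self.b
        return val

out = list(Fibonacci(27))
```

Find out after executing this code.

Step 1: Fibonacci-like sequence (a=1, b=2) until >= 27:
  Yield 1, then a,b = 2,3
  Yield 2, then a,b = 3,5
  Yield 3, then a,b = 5,8
  Yield 5, then a,b = 8,13
  Yield 8, then a,b = 13,21
  Yield 13, then a,b = 21,34
  Yield 21, then a,b = 34,55
Step 2: 34 >= 27, stop.
Therefore out = [1, 2, 3, 5, 8, 13, 21].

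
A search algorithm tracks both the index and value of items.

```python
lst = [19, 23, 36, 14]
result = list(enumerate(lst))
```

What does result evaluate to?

Step 1: enumerate pairs each element with its index:
  (0, 19)
  (1, 23)
  (2, 36)
  (3, 14)
Therefore result = [(0, 19), (1, 23), (2, 36), (3, 14)].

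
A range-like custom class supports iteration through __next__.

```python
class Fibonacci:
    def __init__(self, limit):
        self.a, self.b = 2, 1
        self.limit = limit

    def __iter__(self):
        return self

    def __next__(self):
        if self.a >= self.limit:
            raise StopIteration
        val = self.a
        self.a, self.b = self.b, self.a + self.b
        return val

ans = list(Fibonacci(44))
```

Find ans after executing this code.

Step 1: Fibonacci-like sequence (a=2, b=1) until >= 44:
  Yield 2, then a,b = 1,3
  Yield 1, then a,b = 3,4
  Yield 3, then a,b = 4,7
  Yield 4, then a,b = 7,11
  Yield 7, then a,b = 11,18
  Yield 11, then a,b = 18,29
  Yield 18, then a,b = 29,47
  Yield 29, then a,b = 47,76
Step 2: 47 >= 44, stop.
Therefore ans = [2, 1, 3, 4, 7, 11, 18, 29].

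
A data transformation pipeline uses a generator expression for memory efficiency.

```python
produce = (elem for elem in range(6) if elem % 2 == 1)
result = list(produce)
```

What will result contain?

Step 1: Filter range(6) keeping only odd values:
  elem=0: even, excluded
  elem=1: odd, included
  elem=2: even, excluded
  elem=3: odd, included
  elem=4: even, excluded
  elem=5: odd, included
Therefore result = [1, 3, 5].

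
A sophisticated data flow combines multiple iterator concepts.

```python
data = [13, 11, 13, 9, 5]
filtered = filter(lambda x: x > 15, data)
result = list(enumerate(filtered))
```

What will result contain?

Step 1: Filter [13, 11, 13, 9, 5] for > 15: [].
Step 2: enumerate re-indexes from 0: [].
Therefore result = [].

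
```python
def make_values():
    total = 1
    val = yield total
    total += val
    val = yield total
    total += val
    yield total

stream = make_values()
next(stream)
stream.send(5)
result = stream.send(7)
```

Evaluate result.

Step 1: next() -> yield total=1.
Step 2: send(5) -> val=5, total = 1+5 = 6, yield 6.
Step 3: send(7) -> val=7, total = 6+7 = 13, yield 13.
Therefore result = 13.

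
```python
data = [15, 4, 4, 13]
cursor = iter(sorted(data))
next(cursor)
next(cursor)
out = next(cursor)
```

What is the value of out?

Step 1: sorted([15, 4, 4, 13]) = [4, 4, 13, 15].
Step 2: Create iterator and skip 2 elements.
Step 3: next() returns 13.
Therefore out = 13.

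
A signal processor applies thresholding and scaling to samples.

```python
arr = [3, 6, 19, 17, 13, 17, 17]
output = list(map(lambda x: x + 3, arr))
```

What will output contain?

Step 1: Apply lambda x: x + 3 to each element:
  3 -> 6
  6 -> 9
  19 -> 22
  17 -> 20
  13 -> 16
  17 -> 20
  17 -> 20
Therefore output = [6, 9, 22, 20, 16, 20, 20].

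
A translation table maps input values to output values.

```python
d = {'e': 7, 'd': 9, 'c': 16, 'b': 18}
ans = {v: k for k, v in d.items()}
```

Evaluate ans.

Step 1: Invert dict (swap keys and values):
  'e': 7 -> 7: 'e'
  'd': 9 -> 9: 'd'
  'c': 16 -> 16: 'c'
  'b': 18 -> 18: 'b'
Therefore ans = {7: 'e', 9: 'd', 16: 'c', 18: 'b'}.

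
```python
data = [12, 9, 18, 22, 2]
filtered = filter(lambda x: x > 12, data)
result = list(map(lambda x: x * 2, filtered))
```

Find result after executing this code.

Step 1: Filter data for elements > 12:
  12: removed
  9: removed
  18: kept
  22: kept
  2: removed
Step 2: Map x * 2 on filtered [18, 22]:
  18 -> 36
  22 -> 44
Therefore result = [36, 44].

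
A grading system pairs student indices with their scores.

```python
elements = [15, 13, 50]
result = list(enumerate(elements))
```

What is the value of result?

Step 1: enumerate pairs each element with its index:
  (0, 15)
  (1, 13)
  (2, 50)
Therefore result = [(0, 15), (1, 13), (2, 50)].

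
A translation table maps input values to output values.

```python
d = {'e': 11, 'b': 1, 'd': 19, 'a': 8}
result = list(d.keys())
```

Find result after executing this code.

Step 1: d.keys() returns the dictionary keys in insertion order.
Therefore result = ['e', 'b', 'd', 'a'].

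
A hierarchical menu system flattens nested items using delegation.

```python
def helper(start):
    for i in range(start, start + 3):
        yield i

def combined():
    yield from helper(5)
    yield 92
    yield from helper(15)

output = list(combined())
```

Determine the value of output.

Step 1: combined() delegates to helper(5):
  yield 5
  yield 6
  yield 7
Step 2: yield 92
Step 3: Delegates to helper(15):
  yield 15
  yield 16
  yield 17
Therefore output = [5, 6, 7, 92, 15, 16, 17].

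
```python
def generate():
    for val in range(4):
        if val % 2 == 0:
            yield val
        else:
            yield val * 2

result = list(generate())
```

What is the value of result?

Step 1: For each val in range(4), yield val if even, else val*2:
  val=0 (even): yield 0
  val=1 (odd): yield 1*2 = 2
  val=2 (even): yield 2
  val=3 (odd): yield 3*2 = 6
Therefore result = [0, 2, 2, 6].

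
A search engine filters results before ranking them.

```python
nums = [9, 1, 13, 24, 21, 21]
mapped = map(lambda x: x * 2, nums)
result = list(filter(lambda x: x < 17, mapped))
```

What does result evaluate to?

Step 1: Map x * 2:
  9 -> 18
  1 -> 2
  13 -> 26
  24 -> 48
  21 -> 42
  21 -> 42
Step 2: Filter for < 17:
  18: removed
  2: kept
  26: removed
  48: removed
  42: removed
  42: removed
Therefore result = [2].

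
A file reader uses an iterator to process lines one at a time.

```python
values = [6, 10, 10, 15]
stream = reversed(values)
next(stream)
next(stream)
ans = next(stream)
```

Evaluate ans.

Step 1: reversed([6, 10, 10, 15]) gives iterator: [15, 10, 10, 6].
Step 2: First next() = 15, second next() = 10.
Step 3: Third next() = 10.
Therefore ans = 10.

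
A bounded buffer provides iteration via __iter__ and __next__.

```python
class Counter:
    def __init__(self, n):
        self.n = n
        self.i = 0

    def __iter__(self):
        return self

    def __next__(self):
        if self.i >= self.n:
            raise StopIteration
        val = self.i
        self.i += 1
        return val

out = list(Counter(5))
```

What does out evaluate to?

Step 1: Counter(5) creates an iterator counting 0 to 4.
Step 2: list() consumes all values: [0, 1, 2, 3, 4].
Therefore out = [0, 1, 2, 3, 4].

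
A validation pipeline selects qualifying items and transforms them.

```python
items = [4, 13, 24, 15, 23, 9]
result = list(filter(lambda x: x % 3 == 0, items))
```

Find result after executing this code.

Step 1: Filter elements divisible by 3:
  4 % 3 = 1: removed
  13 % 3 = 1: removed
  24 % 3 = 0: kept
  15 % 3 = 0: kept
  23 % 3 = 2: removed
  9 % 3 = 0: kept
Therefore result = [24, 15, 9].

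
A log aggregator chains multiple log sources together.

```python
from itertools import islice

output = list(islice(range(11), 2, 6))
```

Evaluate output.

Step 1: islice(range(11), 2, 6) takes elements at indices [2, 6).
Step 2: Elements: [2, 3, 4, 5].
Therefore output = [2, 3, 4, 5].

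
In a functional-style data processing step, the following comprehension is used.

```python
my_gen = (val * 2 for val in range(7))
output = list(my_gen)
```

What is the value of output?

Step 1: For each val in range(7), compute val*2:
  val=0: 0*2 = 0
  val=1: 1*2 = 2
  val=2: 2*2 = 4
  val=3: 3*2 = 6
  val=4: 4*2 = 8
  val=5: 5*2 = 10
  val=6: 6*2 = 12
Therefore output = [0, 2, 4, 6, 8, 10, 12].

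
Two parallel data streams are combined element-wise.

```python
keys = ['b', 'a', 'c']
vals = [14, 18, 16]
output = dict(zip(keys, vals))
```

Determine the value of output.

Step 1: zip pairs keys with values:
  'b' -> 14
  'a' -> 18
  'c' -> 16
Therefore output = {'b': 14, 'a': 18, 'c': 16}.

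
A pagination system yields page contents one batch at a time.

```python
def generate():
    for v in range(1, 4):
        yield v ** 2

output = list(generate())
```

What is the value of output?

Step 1: For each v in range(1, 4), yield v**2:
  v=1: yield 1**2 = 1
  v=2: yield 2**2 = 4
  v=3: yield 3**2 = 9
Therefore output = [1, 4, 9].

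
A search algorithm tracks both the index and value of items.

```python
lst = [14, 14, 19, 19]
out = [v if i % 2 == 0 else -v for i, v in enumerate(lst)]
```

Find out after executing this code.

Step 1: For each (i, v), keep v if i is even, negate if odd:
  i=0 (even): keep 14
  i=1 (odd): negate to -14
  i=2 (even): keep 19
  i=3 (odd): negate to -19
Therefore out = [14, -14, 19, -19].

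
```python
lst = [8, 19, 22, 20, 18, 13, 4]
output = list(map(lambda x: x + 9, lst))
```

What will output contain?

Step 1: Apply lambda x: x + 9 to each element:
  8 -> 17
  19 -> 28
  22 -> 31
  20 -> 29
  18 -> 27
  13 -> 22
  4 -> 13
Therefore output = [17, 28, 31, 29, 27, 22, 13].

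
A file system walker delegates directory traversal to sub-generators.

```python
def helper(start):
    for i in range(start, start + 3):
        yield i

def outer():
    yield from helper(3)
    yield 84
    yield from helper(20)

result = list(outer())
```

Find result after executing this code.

Step 1: outer() delegates to helper(3):
  yield 3
  yield 4
  yield 5
Step 2: yield 84
Step 3: Delegates to helper(20):
  yield 20
  yield 21
  yield 22
Therefore result = [3, 4, 5, 84, 20, 21, 22].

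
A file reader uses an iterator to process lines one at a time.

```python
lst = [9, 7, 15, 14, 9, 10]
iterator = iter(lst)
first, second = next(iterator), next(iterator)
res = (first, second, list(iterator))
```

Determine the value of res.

Step 1: Create iterator over [9, 7, 15, 14, 9, 10].
Step 2: first = 9, second = 7.
Step 3: Remaining elements: [15, 14, 9, 10].
Therefore res = (9, 7, [15, 14, 9, 10]).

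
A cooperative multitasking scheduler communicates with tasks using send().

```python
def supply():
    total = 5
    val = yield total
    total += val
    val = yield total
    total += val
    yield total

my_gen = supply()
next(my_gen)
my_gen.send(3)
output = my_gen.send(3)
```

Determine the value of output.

Step 1: next() -> yield total=5.
Step 2: send(3) -> val=3, total = 5+3 = 8, yield 8.
Step 3: send(3) -> val=3, total = 8+3 = 11, yield 11.
Therefore output = 11.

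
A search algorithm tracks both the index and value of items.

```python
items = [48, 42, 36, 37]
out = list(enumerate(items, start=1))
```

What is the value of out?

Step 1: enumerate with start=1:
  (1, 48)
  (2, 42)
  (3, 36)
  (4, 37)
Therefore out = [(1, 48), (2, 42), (3, 36), (4, 37)].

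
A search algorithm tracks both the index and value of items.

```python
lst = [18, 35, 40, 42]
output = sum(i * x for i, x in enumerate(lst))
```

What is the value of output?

Step 1: Compute i * x for each (i, x) in enumerate([18, 35, 40, 42]):
  i=0, x=18: 0*18 = 0
  i=1, x=35: 1*35 = 35
  i=2, x=40: 2*40 = 80
  i=3, x=42: 3*42 = 126
Step 2: sum = 0 + 35 + 80 + 126 = 241.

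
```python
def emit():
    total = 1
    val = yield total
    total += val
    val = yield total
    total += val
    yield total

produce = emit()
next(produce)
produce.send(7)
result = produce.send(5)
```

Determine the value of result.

Step 1: next() -> yield total=1.
Step 2: send(7) -> val=7, total = 1+7 = 8, yield 8.
Step 3: send(5) -> val=5, total = 8+5 = 13, yield 13.
Therefore result = 13.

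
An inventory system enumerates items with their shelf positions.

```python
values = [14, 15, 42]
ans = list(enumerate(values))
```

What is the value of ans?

Step 1: enumerate pairs each element with its index:
  (0, 14)
  (1, 15)
  (2, 42)
Therefore ans = [(0, 14), (1, 15), (2, 42)].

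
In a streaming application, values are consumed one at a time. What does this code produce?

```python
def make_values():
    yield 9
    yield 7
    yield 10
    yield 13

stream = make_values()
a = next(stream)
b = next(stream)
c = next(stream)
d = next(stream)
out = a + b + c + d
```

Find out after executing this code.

Step 1: Create generator and consume all values:
  a = next(stream) = 9
  b = next(stream) = 7
  c = next(stream) = 10
  d = next(stream) = 13
Step 2: out = 9 + 7 + 10 + 13 = 39.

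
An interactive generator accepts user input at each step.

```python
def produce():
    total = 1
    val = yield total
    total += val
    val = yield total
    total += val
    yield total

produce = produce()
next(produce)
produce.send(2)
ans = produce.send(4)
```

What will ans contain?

Step 1: next() -> yield total=1.
Step 2: send(2) -> val=2, total = 1+2 = 3, yield 3.
Step 3: send(4) -> val=4, total = 3+4 = 7, yield 7.
Therefore ans = 7.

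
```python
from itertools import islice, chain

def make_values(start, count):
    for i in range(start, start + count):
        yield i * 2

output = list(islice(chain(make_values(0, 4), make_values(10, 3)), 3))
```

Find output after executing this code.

Step 1: make_values(0, 4) yields [0, 2, 4, 6].
Step 2: make_values(10, 3) yields [20, 22, 24].
Step 3: chain concatenates: [0, 2, 4, 6, 20, 22, 24].
Step 4: islice takes first 3: [0, 2, 4].
Therefore output = [0, 2, 4].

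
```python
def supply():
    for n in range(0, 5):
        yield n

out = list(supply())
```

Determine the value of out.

Step 1: The generator yields each value from range(0, 5).
Step 2: list() consumes all yields: [0, 1, 2, 3, 4].
Therefore out = [0, 1, 2, 3, 4].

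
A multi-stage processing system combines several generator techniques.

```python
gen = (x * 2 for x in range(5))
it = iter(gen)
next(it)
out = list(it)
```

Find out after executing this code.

Step 1: Generator produces [0, 2, 4, 6, 8].
Step 2: next(it) consumes first element (0).
Step 3: list(it) collects remaining: [2, 4, 6, 8].
Therefore out = [2, 4, 6, 8].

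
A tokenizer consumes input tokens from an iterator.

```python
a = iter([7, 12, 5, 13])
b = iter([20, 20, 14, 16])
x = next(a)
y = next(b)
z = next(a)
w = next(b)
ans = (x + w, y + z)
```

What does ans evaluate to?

Step 1: a iterates [7, 12, 5, 13], b iterates [20, 20, 14, 16].
Step 2: x = next(a) = 7, y = next(b) = 20.
Step 3: z = next(a) = 12, w = next(b) = 20.
Step 4: ans = (7 + 20, 20 + 12) = (27, 32).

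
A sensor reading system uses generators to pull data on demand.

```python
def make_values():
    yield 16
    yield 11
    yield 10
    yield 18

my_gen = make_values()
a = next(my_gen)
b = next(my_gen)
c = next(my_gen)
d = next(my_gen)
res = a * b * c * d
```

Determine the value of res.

Step 1: Create generator and consume all values:
  a = next(my_gen) = 16
  b = next(my_gen) = 11
  c = next(my_gen) = 10
  d = next(my_gen) = 18
Step 2: res = 16 * 11 * 10 * 18 = 31680.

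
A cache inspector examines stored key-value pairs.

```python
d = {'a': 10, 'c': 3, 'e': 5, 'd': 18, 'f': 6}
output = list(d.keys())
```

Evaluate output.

Step 1: d.keys() returns the dictionary keys in insertion order.
Therefore output = ['a', 'c', 'e', 'd', 'f'].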